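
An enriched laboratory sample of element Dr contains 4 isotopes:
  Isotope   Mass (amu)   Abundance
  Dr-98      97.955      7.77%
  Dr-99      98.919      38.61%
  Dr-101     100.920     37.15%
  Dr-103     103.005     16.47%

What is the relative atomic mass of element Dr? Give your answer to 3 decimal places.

100.260 amu

Ar = Σ fᵢ·mᵢ = 0.0777 × 97.955 + 0.3861 × 98.919 + 0.3715 × 100.920 + 0.1647 × 103.005
= 7.6111 + 38.1926 + 37.4918 + 16.9649 = 100.2604 amu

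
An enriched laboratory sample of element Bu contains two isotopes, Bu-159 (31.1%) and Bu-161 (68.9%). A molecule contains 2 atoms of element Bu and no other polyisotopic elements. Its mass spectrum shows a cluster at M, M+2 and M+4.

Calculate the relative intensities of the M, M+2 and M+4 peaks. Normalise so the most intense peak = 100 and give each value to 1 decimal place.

Expanding (0.311 + 0.689)^2:
P(M) = 0.311^2 = 0.096721
P(M+2) = 2 × 0.311^1 × 0.689^1 = 0.428558
P(M+4) = 0.689^2 = 0.474721
The M+4 peak is largest (0.474721); scaling to 100 gives 20.4 : 90.3 : 100.0.

20.4 : 90.3 : 100.0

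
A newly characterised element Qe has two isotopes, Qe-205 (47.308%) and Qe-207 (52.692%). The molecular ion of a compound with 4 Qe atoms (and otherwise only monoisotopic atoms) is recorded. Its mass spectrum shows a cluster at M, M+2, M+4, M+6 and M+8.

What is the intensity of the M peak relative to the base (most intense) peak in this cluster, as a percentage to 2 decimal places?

13.43%

(0.47308 + 0.52692)^4 gives M 0.0501, M+2 0.2232, M+4 0.3728, M+6 0.2768, M+8 0.0771; the largest is M+4.
P(M+4) = C(4,2) × 0.47308^2 × 0.52692^2 = 6 × 0.22380469 × 0.27764469 = 0.372829 (base)
P(M) = C(4,0) × 0.47308^4 × 0.52692^0 = 1 × 0.05008854 × 1.0000 = 0.050089
Relative intensity = 0.050089 / 0.372829 × 100 = 13.43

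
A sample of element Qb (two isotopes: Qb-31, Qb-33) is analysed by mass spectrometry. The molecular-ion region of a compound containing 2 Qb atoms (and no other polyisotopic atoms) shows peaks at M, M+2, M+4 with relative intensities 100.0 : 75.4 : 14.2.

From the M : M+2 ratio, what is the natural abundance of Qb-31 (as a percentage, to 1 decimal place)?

72.6%

Let p = fractional abundance of Qb-31. I(M+2)/I(M) = [C(2,1)·p^1·(1−p)] / p^2 = 2·(1−p)/p = 75.4/100.0 = 0.7540
(1−p)/p = 0.7540/2 = 0.3770  ⇒  p = 1/(1 + 0.3770) = 0.7262
Qb-31: 72.6%, Qb-33: 27.4%.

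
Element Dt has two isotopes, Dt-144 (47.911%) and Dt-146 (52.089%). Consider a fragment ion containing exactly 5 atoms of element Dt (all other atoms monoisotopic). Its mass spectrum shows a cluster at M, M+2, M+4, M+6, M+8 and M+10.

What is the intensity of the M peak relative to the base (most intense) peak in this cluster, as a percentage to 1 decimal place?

(0.47911 + 0.52089)^5 gives M 0.0252, M+2 0.1372, M+4 0.2984, M+6 0.3244, M+8 0.1764, M+10 0.0383; the largest is M+6.
P(M+6) = C(5,3) × 0.47911^2 × 0.52089^3 = 10 × 0.22954639 × 0.1413312 = 0.324421 (base)
P(M) = C(5,0) × 0.47911^5 × 0.52089^0 = 1 × 0.02524505 × 1.0000 = 0.025245
Relative intensity = 0.025245 / 0.324421 × 100 = 7.8

7.8%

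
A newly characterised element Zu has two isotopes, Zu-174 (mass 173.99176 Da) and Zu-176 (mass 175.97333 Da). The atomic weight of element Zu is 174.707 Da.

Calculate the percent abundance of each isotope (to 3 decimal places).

With x = fraction of Zu-174 (so Zu-176 is 1 − x):
173.99176·x + 175.97333·(1 − x) = 174.707
(173.99176 − 175.97333)·x = 174.707 − 175.97333
x = -1.26633 / -1.98157 = 0.63905 → 63.905% Zu-174, 36.095% Zu-176.

Zu-174: 63.905%, Zu-176: 36.095%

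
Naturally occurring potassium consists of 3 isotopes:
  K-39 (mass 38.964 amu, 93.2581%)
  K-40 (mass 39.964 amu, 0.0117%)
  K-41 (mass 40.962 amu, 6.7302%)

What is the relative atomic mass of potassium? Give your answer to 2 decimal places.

39.10 amu

Ar = Σ fᵢ·mᵢ = 0.932581 × 38.964 + 0.000117 × 39.964 + 0.067302 × 40.962
= 36.3371 + 0.0047 + 2.7568 = 39.0986 amu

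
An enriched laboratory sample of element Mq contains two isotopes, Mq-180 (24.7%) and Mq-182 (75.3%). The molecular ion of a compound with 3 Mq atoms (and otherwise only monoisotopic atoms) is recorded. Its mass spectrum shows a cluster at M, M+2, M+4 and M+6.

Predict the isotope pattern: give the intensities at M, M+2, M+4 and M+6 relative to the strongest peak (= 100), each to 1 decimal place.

3.5 : 32.3 : 98.4 : 100.0

Expanding (0.247 + 0.753)^3:
P(M) = 0.247^3 = 0.015069
P(M+2) = 3 × 0.247^2 × 0.753^1 = 0.137819
P(M+4) = 3 × 0.247^1 × 0.753^2 = 0.420154
P(M+6) = 0.753^3 = 0.426958
The M+6 peak is largest (0.426958); scaling to 100 gives 3.5 : 32.3 : 98.4 : 100.0.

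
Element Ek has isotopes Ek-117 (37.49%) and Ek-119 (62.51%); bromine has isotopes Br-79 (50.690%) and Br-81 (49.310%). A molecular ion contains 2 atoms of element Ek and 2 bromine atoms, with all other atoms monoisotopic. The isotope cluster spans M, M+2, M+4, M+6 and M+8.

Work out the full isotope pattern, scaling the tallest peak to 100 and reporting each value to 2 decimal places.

Element Ek pattern (n=2): 0.14055001 : 0.46869998 : 0.39075001
Bromine pattern (n=2): 0.25694761 : 0.49990478 : 0.24314761
Convolve the two distributions (both contribute in 2-u steps):
  M: 0.14055001×0.25694761 = 0.036114
  M+2: 0.14055001×0.49990478 + 0.46869998×0.25694761 = 0.190693
  M+4: 0.14055001×0.24314761 + 0.46869998×0.49990478 + 0.39075001×0.25694761 = 0.368882
  M+6: 0.46869998×0.24314761 + 0.39075001×0.49990478 = 0.309301
  M+8: 0.39075001×0.24314761 = 0.095010
Scale to base peak (0.368882) = 100: 9.79 : 51.69 : 100.00 : 83.85 : 25.76

9.79 : 51.69 : 100.00 : 83.85 : 25.76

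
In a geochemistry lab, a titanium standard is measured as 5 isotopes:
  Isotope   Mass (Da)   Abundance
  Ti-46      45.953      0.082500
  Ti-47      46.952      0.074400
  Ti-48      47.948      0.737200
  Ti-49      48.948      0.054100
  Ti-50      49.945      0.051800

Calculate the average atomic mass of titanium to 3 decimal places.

Average mass = Σ (abundance × isotope mass) = 0.082500 × 45.953 + 0.074400 × 46.952 + 0.737200 × 47.948 + 0.054100 × 48.948 + 0.051800 × 49.945
= 3.7911 + 3.4932 + 35.3473 + 2.6481 + 2.5872 = 47.8669 Da

47.867 Da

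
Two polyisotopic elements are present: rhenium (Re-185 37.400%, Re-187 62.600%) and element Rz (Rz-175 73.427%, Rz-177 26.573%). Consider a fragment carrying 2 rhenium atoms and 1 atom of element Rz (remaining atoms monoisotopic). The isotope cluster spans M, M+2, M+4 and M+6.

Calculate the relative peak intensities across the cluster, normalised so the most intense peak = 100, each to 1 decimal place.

24.9 : 92.4 : 100.0 : 25.3

Rhenium pattern (n=2): 0.139876 : 0.468248 : 0.391876
Element Rz pattern (n=1): 0.73427 : 0.26573
Convolve the two distributions (both contribute in 2-u steps):
  M: 0.139876×0.73427 = 0.102707
  M+2: 0.139876×0.26573 + 0.468248×0.73427 = 0.380990
  M+4: 0.468248×0.26573 + 0.391876×0.73427 = 0.412170
  M+6: 0.391876×0.26573 = 0.104133
Scale to base peak (0.412170) = 100: 24.9 : 92.4 : 100.0 : 25.3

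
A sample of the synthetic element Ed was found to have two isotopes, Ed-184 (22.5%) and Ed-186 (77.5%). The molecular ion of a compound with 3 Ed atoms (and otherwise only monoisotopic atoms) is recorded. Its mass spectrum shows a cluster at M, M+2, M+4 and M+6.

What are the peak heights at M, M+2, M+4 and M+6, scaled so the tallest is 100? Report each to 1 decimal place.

Each Ed atom is independently Ed-184 (p = 0.225) or Ed-186 (q = 0.775); the cluster is the binomial expansion (p + q)^3.
P(M) = 0.225^3 = 0.011391
P(M+2) = 3 × 0.225^2 × 0.775^1 = 0.117703
P(M+4) = 3 × 0.225^1 × 0.775^2 = 0.405422
P(M+6) = 0.775^3 = 0.465484
The M+6 peak is largest (0.465484); scaling to 100 gives 2.4 : 25.3 : 87.1 : 100.0.

2.4 : 25.3 : 87.1 : 100.0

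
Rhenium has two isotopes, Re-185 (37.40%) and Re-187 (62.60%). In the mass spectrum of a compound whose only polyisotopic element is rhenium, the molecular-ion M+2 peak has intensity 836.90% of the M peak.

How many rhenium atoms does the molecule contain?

For n independent Re atoms, I(M+2)/I(M) = n · (abundance Re-187) / (abundance Re-185) = n · 0.6260/0.3740.
n = 8.3690 × 0.3740/0.6260 = 5.00 ≈ 5

5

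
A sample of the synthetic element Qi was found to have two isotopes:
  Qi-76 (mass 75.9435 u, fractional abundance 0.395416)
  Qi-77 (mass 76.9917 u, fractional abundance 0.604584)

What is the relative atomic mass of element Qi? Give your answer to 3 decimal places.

76.577 u

Average mass = Σ (abundance × isotope mass) = 0.395416 × 75.9435 + 0.604584 × 76.9917
= 30.02927 + 46.54795 = 76.57722 u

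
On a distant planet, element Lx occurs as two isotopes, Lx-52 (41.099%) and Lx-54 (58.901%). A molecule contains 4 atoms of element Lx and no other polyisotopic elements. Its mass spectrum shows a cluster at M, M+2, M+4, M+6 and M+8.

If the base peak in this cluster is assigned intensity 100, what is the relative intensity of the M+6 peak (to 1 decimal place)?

95.5

(0.41099 + 0.58901)^4 gives M 0.0285, M+2 0.1636, M+4 0.3516, M+6 0.3359, M+8 0.1204; the largest is M+4.
P(M+4) = C(4,2) × 0.41099^2 × 0.58901^2 = 6 × 0.16891278 × 0.34693278 = 0.351608 (base)
P(M+6) = C(4,3) × 0.41099^1 × 0.58901^3 = 4 × 0.41099 × 0.20434688 = 0.335938
Relative intensity = 0.335938 / 0.351608 × 100 = 95.5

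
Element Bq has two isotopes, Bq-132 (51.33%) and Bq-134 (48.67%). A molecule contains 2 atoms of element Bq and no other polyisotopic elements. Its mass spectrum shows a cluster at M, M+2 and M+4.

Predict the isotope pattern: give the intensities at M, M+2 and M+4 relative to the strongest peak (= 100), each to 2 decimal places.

Each Bq atom is independently Bq-132 (p = 0.5133) or Bq-134 (q = 0.4867); the cluster is the binomial expansion (p + q)^2.
P(M) = 0.5133^2 = 0.263477
P(M+2) = 2 × 0.5133^1 × 0.4867^1 = 0.499646
P(M+4) = 0.4867^2 = 0.236877
The M+2 peak is largest (0.499646); scaling to 100 gives 52.73 : 100.00 : 47.41.

52.73 : 100.00 : 47.41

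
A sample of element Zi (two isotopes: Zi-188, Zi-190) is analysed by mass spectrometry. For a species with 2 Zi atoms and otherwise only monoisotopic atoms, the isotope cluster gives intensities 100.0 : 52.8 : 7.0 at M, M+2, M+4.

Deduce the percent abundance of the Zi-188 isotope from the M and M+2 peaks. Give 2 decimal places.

79.11%

Write p for the Zi-188 fraction. I(M+2)/I(M) = [C(2,1)·p^1·(1−p)] / p^2 = 2·(1−p)/p = 52.8/100.0 = 0.5280
(1−p)/p = 0.5280/2 = 0.2640  ⇒  p = 1/(1 + 0.2640) = 0.7911
Zi-188: 79.11%, Zi-190: 20.89%.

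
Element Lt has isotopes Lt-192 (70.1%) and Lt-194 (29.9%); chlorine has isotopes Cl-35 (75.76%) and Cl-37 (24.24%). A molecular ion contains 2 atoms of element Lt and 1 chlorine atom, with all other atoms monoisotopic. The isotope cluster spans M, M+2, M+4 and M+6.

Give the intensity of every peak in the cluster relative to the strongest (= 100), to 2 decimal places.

85.25 : 100.00 : 38.78 : 4.96

Element Lt pattern (n=2): 0.491401 : 0.419198 : 0.089401
Chlorine pattern (n=1): 0.7576 : 0.2424
Convolve the two distributions (both contribute in 2-u steps):
  M: 0.491401×0.7576 = 0.372285
  M+2: 0.491401×0.2424 + 0.419198×0.7576 = 0.436700
  M+4: 0.419198×0.2424 + 0.089401×0.7576 = 0.169344
  M+6: 0.089401×0.2424 = 0.021671
Scale to base peak (0.436700) = 100: 85.25 : 100.00 : 38.78 : 4.96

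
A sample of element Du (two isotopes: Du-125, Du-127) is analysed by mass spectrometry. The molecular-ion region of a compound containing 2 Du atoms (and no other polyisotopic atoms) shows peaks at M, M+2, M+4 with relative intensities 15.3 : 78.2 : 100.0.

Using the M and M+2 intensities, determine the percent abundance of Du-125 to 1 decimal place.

28.1%

Write p for the Du-125 fraction. I(M+2)/I(M) = [C(2,1)·p^1·(1−p)] / p^2 = 2·(1−p)/p = 78.2/15.3 = 5.1111
(1−p)/p = 5.1111/2 = 2.5556  ⇒  p = 1/(1 + 2.5556) = 0.2812
Du-125: 28.1%, Du-127: 71.9%.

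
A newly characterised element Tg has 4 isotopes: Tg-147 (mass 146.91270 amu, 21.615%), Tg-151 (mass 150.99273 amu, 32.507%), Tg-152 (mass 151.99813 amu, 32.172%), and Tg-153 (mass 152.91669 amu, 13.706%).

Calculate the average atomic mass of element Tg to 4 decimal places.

Weight each isotope mass by its fractional abundance: 0.21615 × 146.91270 + 0.32507 × 150.99273 + 0.32172 × 151.99813 + 0.13706 × 152.91669
= 31.755180 + 49.083207 + 48.900838 + 20.958762 = 150.697987 amu

150.6980 amu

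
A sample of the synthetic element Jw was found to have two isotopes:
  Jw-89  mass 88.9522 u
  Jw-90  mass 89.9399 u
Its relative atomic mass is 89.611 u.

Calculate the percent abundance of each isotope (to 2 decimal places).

With x = fraction of Jw-89 (so Jw-90 is 1 − x):
88.9522·x + 89.9399·(1 − x) = 89.611
(88.9522 − 89.9399)·x = 89.611 − 89.9399
x = -0.3289 / -0.9877 = 0.33300 → 33.30% Jw-89, 66.70% Jw-90.

Jw-89: 33.30%, Jw-90: 66.70%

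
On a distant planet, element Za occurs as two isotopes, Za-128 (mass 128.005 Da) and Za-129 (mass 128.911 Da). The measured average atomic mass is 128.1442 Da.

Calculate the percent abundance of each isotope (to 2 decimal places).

Za-128: 84.64%, Za-129: 15.36%

With x = fraction of Za-128 (so Za-129 is 1 − x):
128.005·x + 128.911·(1 − x) = 128.1442
(128.005 − 128.911)·x = 128.1442 − 128.911
x = -0.7668 / -0.906 = 0.84636 → 84.64% Za-128, 15.36% Za-129.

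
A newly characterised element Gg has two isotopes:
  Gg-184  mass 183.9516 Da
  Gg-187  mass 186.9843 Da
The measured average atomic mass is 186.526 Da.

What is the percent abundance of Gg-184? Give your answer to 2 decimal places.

Let x be the fractional abundance of Gg-184; then Gg-187 has abundance 1 − x.
183.9516·x + 186.9843·(1 − x) = 186.526
(183.9516 − 186.9843)·x = 186.526 − 186.9843
x = -0.4583 / -3.0327 = 0.15112 → 15.11% Gg-184, 84.89% Gg-187.

15.11%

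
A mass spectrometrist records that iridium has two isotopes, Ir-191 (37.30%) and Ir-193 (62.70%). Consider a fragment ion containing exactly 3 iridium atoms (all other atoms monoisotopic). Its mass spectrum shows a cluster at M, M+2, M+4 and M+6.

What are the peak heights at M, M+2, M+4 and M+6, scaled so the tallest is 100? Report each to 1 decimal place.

Each Ir atom is independently Ir-191 (p = 0.3730) or Ir-193 (q = 0.6270); the cluster is the binomial expansion (p + q)^3.
P(M) = 0.3730^3 = 0.051895
P(M+2) = 3 × 0.3730^2 × 0.6270^1 = 0.261702
P(M+4) = 3 × 0.3730^1 × 0.6270^2 = 0.439911
P(M+6) = 0.6270^3 = 0.246492
The M+4 peak is largest (0.439911); scaling to 100 gives 11.8 : 59.5 : 100.0 : 56.0.

11.8 : 59.5 : 100.0 : 56.0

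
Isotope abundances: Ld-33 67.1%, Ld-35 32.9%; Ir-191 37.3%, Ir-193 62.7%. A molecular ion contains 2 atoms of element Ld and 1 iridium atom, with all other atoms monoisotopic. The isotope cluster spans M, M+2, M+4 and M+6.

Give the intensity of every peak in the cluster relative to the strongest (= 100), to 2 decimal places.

37.57 : 100.00 : 70.97 : 15.18

Element Ld pattern (n=2): 0.450241 : 0.441518 : 0.108241
Iridium pattern (n=1): 0.3730 : 0.6270
Convolve the two distributions (both contribute in 2-u steps):
  M: 0.450241×0.3730 = 0.167940
  M+2: 0.450241×0.6270 + 0.441518×0.3730 = 0.446987
  M+4: 0.441518×0.6270 + 0.108241×0.3730 = 0.317206
  M+6: 0.108241×0.6270 = 0.067867
Scale to base peak (0.446987) = 100: 37.57 : 100.00 : 70.97 : 15.18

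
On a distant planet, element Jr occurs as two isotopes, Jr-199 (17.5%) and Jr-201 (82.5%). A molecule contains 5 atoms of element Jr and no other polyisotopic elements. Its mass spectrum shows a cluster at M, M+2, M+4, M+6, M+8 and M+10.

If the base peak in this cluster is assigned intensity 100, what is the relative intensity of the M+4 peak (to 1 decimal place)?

Term probabilities: M 0.0002, M+2 0.0039, M+4 0.0365, M+6 0.1720, M+8 0.4053, M+10 0.3822. Base peak = M+8.
P(M+8) = C(5,4) × 0.175^1 × 0.825^4 = 5 × 0.1750 × 0.46325039 = 0.405344 (base)
P(M+4) = C(5,2) × 0.175^3 × 0.825^2 = 10 × 0.00535937 × 0.680625 = 0.036477
Relative intensity = 0.036477 / 0.405344 × 100 = 9.0

9.0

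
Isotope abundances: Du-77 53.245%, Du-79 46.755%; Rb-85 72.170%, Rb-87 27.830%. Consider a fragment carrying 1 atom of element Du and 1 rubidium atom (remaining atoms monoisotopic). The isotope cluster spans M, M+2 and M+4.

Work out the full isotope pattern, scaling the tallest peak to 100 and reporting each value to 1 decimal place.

Element Du pattern (n=1): 0.53245 : 0.46755
Rubidium pattern (n=1): 0.7217 : 0.2783
Convolve the two distributions (both contribute in 2-u steps):
  M: 0.53245×0.7217 = 0.384269
  M+2: 0.53245×0.2783 + 0.46755×0.7217 = 0.485612
  M+4: 0.46755×0.2783 = 0.130119
Scale to base peak (0.485612) = 100: 79.1 : 100.0 : 26.8

79.1 : 100.0 : 26.8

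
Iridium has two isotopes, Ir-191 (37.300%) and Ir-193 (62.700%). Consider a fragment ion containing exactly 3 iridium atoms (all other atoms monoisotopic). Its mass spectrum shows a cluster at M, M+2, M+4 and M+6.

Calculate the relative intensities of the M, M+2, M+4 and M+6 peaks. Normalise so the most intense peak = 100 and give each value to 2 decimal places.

Each Ir atom is independently Ir-191 (p = 0.37300) or Ir-193 (q = 0.62700); the cluster is the binomial expansion (p + q)^3.
P(M) = 0.37300^3 = 0.051895
P(M+2) = 3 × 0.37300^2 × 0.62700^1 = 0.261702
P(M+4) = 3 × 0.37300^1 × 0.62700^2 = 0.439911
P(M+6) = 0.62700^3 = 0.246492
The M+4 peak is largest (0.439911); scaling to 100 gives 11.80 : 59.49 : 100.00 : 56.03.

11.80 : 59.49 : 100.00 : 56.03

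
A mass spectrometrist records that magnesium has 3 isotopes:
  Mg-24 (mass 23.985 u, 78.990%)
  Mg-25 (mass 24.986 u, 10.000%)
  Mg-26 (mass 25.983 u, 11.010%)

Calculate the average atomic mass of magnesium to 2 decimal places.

24.31 u

Weight each isotope mass by its fractional abundance: 0.78990 × 23.985 + 0.10000 × 24.986 + 0.11010 × 25.983
= 18.9458 + 2.4986 + 2.8607 = 24.3051 u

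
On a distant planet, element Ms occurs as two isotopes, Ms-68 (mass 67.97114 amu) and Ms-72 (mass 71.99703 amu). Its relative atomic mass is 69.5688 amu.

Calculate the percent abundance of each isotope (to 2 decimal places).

Ms-68: 60.32%, Ms-72: 39.68%

With x = fraction of Ms-68 (so Ms-72 is 1 − x):
67.97114·x + 71.99703·(1 − x) = 69.5688
(67.97114 − 71.99703)·x = 69.5688 − 71.99703
x = -2.42823 / -4.02589 = 0.60315 → 60.32% Ms-68, 39.68% Ms-72.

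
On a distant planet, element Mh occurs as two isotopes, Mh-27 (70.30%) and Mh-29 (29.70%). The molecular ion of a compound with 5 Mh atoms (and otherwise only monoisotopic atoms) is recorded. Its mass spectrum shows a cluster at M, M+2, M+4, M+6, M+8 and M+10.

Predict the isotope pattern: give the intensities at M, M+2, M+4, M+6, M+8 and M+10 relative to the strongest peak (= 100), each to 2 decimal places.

47.34 : 100.00 : 84.50 : 35.70 : 7.54 : 0.64

Each Mh atom is independently Mh-27 (p = 0.7030) or Mh-29 (q = 0.2970); the cluster is the binomial expansion (p + q)^5.
P(M) = 0.7030^5 = 0.171703
P(M+2) = 5 × 0.7030^4 × 0.2970^1 = 0.362700
P(M+4) = 10 × 0.7030^3 × 0.2970^2 = 0.306464
P(M+6) = 10 × 0.7030^2 × 0.2970^3 = 0.129473
P(M+8) = 5 × 0.7030^1 × 0.2970^4 = 0.027350
P(M+10) = 0.2970^5 = 0.002311
The M+2 peak is largest (0.362700); scaling to 100 gives 47.34 : 100.00 : 84.50 : 35.70 : 7.54 : 0.64.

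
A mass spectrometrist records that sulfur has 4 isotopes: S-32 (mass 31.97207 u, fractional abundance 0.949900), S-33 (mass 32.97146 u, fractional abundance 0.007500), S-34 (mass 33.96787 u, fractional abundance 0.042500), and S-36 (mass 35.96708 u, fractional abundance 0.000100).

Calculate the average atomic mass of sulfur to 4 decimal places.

32.0648 u

Ar = Σ fᵢ·mᵢ = 0.949900 × 31.97207 + 0.007500 × 32.97146 + 0.042500 × 33.96787 + 0.000100 × 35.96708
= 30.370269 + 0.247286 + 1.443634 + 0.003597 = 32.064786 u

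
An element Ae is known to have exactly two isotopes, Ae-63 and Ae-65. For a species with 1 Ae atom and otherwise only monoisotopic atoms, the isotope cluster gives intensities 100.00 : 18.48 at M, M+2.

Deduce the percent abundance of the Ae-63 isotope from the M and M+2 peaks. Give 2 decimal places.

84.40%

Let p = fractional abundance of Ae-63. I(M+2)/I(M) = [C(1,1)·p^0·(1−p)] / p^1 = 1·(1−p)/p = 18.48/100.00 = 0.1848
(1−p)/p = 0.1848/1 = 0.1848  ⇒  p = 1/(1 + 0.1848) = 0.8440
Ae-63: 84.40%, Ae-65: 15.60%.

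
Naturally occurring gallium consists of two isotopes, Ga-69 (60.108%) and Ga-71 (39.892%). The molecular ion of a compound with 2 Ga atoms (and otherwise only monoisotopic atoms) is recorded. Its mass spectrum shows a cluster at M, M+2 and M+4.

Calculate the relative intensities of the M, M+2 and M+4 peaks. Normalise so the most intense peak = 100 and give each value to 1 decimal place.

75.3 : 100.0 : 33.2

Each Ga atom is independently Ga-69 (p = 0.60108) or Ga-71 (q = 0.39892); the cluster is the binomial expansion (p + q)^2.
P(M) = 0.60108^2 = 0.361297
P(M+2) = 2 × 0.60108^1 × 0.39892^1 = 0.479566
P(M+4) = 0.39892^2 = 0.159137
The M+2 peak is largest (0.479566); scaling to 100 gives 75.3 : 100.0 : 33.2.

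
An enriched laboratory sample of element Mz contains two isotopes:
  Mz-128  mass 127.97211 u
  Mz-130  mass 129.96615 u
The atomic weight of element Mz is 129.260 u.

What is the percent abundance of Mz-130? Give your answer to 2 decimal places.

Writing the weighted mean with unknown fraction x of Mz-128:
127.97211·x + 129.96615·(1 − x) = 129.260
(127.97211 − 129.96615)·x = 129.260 − 129.96615
x = -0.70615 / -1.99404 = 0.35413 → 35.41% Mz-128, 64.59% Mz-130.

64.59%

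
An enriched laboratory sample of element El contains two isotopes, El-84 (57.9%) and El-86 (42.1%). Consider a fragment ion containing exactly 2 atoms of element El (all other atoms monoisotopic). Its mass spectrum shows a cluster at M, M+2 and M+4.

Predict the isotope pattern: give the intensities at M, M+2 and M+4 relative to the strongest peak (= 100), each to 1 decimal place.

68.8 : 100.0 : 36.4

Each El atom is independently El-84 (p = 0.579) or El-86 (q = 0.421); the cluster is the binomial expansion (p + q)^2.
P(M) = 0.579^2 = 0.335241
P(M+2) = 2 × 0.579^1 × 0.421^1 = 0.487518
P(M+4) = 0.421^2 = 0.177241
The M+2 peak is largest (0.487518); scaling to 100 gives 68.8 : 100.0 : 36.4.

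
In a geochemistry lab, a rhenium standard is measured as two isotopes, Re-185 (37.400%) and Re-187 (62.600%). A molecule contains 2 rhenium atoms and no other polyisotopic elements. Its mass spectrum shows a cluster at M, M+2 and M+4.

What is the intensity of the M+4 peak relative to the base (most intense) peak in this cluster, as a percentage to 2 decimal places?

83.69%

Term probabilities: M 0.1399, M+2 0.4682, M+4 0.3919. Base peak = M+2.
P(M+2) = C(2,1) × 0.37400^1 × 0.62600^1 = 2 × 0.3740 × 0.6260 = 0.468248 (base)
P(M+4) = C(2,2) × 0.37400^0 × 0.62600^2 = 1 × 1.0000 × 0.391876 = 0.391876
Relative intensity = 0.391876 / 0.468248 × 100 = 83.69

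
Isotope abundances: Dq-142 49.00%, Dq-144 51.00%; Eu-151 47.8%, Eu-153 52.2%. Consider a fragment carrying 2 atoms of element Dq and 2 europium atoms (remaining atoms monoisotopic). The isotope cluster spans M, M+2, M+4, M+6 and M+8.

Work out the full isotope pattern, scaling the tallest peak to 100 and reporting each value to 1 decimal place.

Element Dq pattern (n=2): 0.2401 : 0.4998 : 0.2601
Europium pattern (n=2): 0.228484 : 0.499032 : 0.272484
Convolve the two distributions (both contribute in 2-u steps):
  M: 0.2401×0.228484 = 0.054859
  M+2: 0.2401×0.499032 + 0.4998×0.228484 = 0.234014
  M+4: 0.2401×0.272484 + 0.4998×0.499032 + 0.2601×0.228484 = 0.374268
  M+6: 0.4998×0.272484 + 0.2601×0.499032 = 0.265986
  M+8: 0.2601×0.272484 = 0.070873
Scale to base peak (0.374268) = 100: 14.7 : 62.5 : 100.0 : 71.1 : 18.9

14.7 : 62.5 : 100.0 : 71.1 : 18.9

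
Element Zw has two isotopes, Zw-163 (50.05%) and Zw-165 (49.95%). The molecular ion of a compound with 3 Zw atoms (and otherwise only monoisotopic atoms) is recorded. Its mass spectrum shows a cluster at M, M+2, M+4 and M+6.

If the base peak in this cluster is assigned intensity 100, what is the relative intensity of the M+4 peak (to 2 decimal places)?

(0.5005 + 0.4995)^3 gives M 0.1254, M+2 0.3754, M+4 0.3746, M+6 0.1246; the largest is M+2.
P(M+2) = C(3,1) × 0.5005^2 × 0.4995^1 = 3 × 0.25050025 × 0.4995 = 0.375375 (base)
P(M+4) = C(3,2) × 0.5005^1 × 0.4995^2 = 3 × 0.5005 × 0.24950025 = 0.374625
Relative intensity = 0.374625 / 0.375375 × 100 = 99.80

99.80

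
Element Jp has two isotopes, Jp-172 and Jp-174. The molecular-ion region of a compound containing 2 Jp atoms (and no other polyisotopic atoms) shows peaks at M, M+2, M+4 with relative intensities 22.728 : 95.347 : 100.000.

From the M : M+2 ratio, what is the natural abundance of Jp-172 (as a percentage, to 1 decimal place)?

32.3%

If p is the fraction of Jp that is Jp-172, then I(M+2)/I(M) = [C(2,1)·p^1·(1−p)] / p^2 = 2·(1−p)/p = 95.347/22.728 = 4.1951
(1−p)/p = 4.1951/2 = 2.0976  ⇒  p = 1/(1 + 2.0976) = 0.3228
Jp-172: 32.3%, Jp-174: 67.7%.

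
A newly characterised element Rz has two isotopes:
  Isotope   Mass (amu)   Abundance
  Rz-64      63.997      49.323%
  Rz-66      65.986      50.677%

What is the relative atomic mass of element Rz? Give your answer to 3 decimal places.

The abundance-weighted mean is 0.49323 × 63.997 + 0.50677 × 65.986
= 31.5652 + 33.4397 = 65.0049 amu

65.005 amu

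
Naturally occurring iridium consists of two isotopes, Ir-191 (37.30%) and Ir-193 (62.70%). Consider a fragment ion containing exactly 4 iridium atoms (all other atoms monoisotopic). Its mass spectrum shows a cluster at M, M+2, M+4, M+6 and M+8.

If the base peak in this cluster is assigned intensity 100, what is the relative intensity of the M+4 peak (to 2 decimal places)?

89.23

Binomial terms of (0.3730 + 0.6270)^4: M 0.0194, M+2 0.1302, M+4 0.3282, M+6 0.3678, M+8 0.1546 → M+6 is the base peak.
P(M+6) = C(4,3) × 0.3730^1 × 0.6270^3 = 4 × 0.3730 × 0.24649188 = 0.367766 (base)
P(M+4) = C(4,2) × 0.3730^2 × 0.6270^2 = 6 × 0.139129 × 0.393129 = 0.328174
Relative intensity = 0.328174 / 0.367766 × 100 = 89.23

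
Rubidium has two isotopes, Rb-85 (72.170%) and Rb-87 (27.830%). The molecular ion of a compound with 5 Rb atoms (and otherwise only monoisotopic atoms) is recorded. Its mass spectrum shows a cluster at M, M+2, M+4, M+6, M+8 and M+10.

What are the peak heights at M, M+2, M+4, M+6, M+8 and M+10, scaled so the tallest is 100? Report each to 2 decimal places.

51.86 : 100.00 : 77.12 : 29.74 : 5.73 : 0.44

Expanding (0.72170 + 0.27830)^5:
P(M) = 0.72170^5 = 0.195787
P(M+2) = 5 × 0.72170^4 × 0.27830^1 = 0.377494
P(M+4) = 10 × 0.72170^3 × 0.27830^2 = 0.291136
P(M+6) = 10 × 0.72170^2 × 0.27830^3 = 0.112267
P(M+8) = 5 × 0.72170^1 × 0.27830^4 = 0.021646
P(M+10) = 0.27830^5 = 0.001669
The M+2 peak is largest (0.377494); scaling to 100 gives 51.86 : 100.00 : 77.12 : 29.74 : 5.73 : 0.44.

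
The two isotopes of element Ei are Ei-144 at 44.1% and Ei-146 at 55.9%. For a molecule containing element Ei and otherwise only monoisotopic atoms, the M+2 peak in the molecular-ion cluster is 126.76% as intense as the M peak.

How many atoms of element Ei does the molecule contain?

With n Ei atoms, P(M+2)/P(M) = C(n,1)·p^(n−1)q / p^n = n·q/p = n · 0.559/0.441.
n = 1.2676 × 0.441/0.559 = 1.00 ≈ 1

1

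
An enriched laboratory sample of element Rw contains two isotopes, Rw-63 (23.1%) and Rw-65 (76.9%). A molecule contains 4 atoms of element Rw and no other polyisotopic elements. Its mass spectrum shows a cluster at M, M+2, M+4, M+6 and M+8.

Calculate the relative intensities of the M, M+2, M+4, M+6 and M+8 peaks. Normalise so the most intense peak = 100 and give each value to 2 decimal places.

The 4 Rw atoms are independent, so intensities follow the terms of (0.231 + 0.769)^4.
P(M) = 0.231^4 = 0.002847
P(M+2) = 4 × 0.231^3 × 0.769^1 = 0.037916
P(M+4) = 6 × 0.231^2 × 0.769^2 = 0.189334
P(M+6) = 4 × 0.231^1 × 0.769^3 = 0.420195
P(M+8) = 0.769^4 = 0.349708
The M+6 peak is largest (0.420195); scaling to 100 gives 0.68 : 9.02 : 45.06 : 100.00 : 83.23.

0.68 : 9.02 : 45.06 : 100.00 : 83.23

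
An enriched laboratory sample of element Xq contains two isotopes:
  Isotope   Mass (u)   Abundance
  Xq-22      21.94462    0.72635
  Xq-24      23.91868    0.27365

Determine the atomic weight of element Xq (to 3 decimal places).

Weight each isotope mass by its fractional abundance: 0.72635 × 21.94462 + 0.27365 × 23.91868
= 15.939475 + 6.545347 = 22.484822 u

22.485 u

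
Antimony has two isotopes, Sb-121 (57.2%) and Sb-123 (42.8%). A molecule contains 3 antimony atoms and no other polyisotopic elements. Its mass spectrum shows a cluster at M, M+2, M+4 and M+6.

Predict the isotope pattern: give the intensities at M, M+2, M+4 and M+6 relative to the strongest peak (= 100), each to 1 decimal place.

Expanding (0.572 + 0.428)^3:
P(M) = 0.572^3 = 0.187149
P(M+2) = 3 × 0.572^2 × 0.428^1 = 0.420104
P(M+4) = 3 × 0.572^1 × 0.428^2 = 0.314344
P(M+6) = 0.428^3 = 0.078403
The M+2 peak is largest (0.420104); scaling to 100 gives 44.5 : 100.0 : 74.8 : 18.7.

44.5 : 100.0 : 74.8 : 18.7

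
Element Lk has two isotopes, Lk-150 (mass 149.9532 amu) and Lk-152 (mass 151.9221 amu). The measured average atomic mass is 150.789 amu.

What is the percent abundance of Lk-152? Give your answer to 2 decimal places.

42.45%

With x = fraction of Lk-150 (so Lk-152 is 1 − x):
149.9532·x + 151.9221·(1 − x) = 150.789
(149.9532 − 151.9221)·x = 150.789 − 151.9221
x = -1.1331 / -1.9689 = 0.57550 → 57.55% Lk-150, 42.45% Lk-152.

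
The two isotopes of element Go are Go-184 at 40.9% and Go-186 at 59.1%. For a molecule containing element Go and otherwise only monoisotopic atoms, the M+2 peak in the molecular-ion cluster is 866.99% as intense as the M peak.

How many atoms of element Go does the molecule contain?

6

With n Go atoms, P(M+2)/P(M) = C(n,1)·p^(n−1)q / p^n = n·q/p = n · 0.591/0.409.
n = 8.6699 × 0.409/0.591 = 6.00 ≈ 6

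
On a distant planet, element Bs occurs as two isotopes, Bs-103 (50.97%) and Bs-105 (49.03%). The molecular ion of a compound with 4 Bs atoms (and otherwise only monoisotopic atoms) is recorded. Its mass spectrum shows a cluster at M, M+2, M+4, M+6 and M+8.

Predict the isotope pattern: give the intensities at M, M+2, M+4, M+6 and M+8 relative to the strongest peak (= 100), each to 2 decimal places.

18.01 : 69.30 : 100.00 : 64.13 : 15.42

Each Bs atom is independently Bs-103 (p = 0.5097) or Bs-105 (q = 0.4903); the cluster is the binomial expansion (p + q)^4.
P(M) = 0.5097^4 = 0.067493
P(M+2) = 4 × 0.5097^3 × 0.4903^1 = 0.259696
P(M+4) = 6 × 0.5097^2 × 0.4903^2 = 0.374718
P(M+6) = 4 × 0.5097^1 × 0.4903^3 = 0.240304
P(M+8) = 0.4903^4 = 0.057789
The M+4 peak is largest (0.374718); scaling to 100 gives 18.01 : 69.30 : 100.00 : 64.13 : 15.42.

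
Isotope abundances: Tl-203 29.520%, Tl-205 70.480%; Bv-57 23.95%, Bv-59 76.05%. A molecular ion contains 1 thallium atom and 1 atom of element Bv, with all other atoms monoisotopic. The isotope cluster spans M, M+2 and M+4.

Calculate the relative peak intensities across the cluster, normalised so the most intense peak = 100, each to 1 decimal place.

13.2 : 73.4 : 100.0

Thallium pattern (n=1): 0.2952 : 0.7048
Element Bv pattern (n=1): 0.2395 : 0.7605
Convolve the two distributions (both contribute in 2-u steps):
  M: 0.2952×0.2395 = 0.070700
  M+2: 0.2952×0.7605 + 0.7048×0.2395 = 0.393299
  M+4: 0.7048×0.7605 = 0.536000
Scale to base peak (0.536000) = 100: 13.2 : 73.4 : 100.0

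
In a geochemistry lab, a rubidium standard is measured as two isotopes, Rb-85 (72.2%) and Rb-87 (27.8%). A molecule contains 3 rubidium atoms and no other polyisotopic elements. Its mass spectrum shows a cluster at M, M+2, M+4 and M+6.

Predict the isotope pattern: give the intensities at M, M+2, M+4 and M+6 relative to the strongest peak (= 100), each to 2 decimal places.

86.57 : 100.00 : 38.50 : 4.94

Expanding (0.722 + 0.278)^3:
P(M) = 0.722^3 = 0.376367
P(M+2) = 3 × 0.722^2 × 0.278^1 = 0.434751
P(M+4) = 3 × 0.722^1 × 0.278^2 = 0.167397
P(M+6) = 0.278^3 = 0.021485
The M+2 peak is largest (0.434751); scaling to 100 gives 86.57 : 100.00 : 38.50 : 4.94.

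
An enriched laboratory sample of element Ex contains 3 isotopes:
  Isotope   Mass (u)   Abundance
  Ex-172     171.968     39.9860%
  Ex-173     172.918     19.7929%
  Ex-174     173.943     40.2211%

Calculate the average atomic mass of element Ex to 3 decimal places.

172.950 u

The abundance-weighted mean is 0.399860 × 171.968 + 0.197929 × 172.918 + 0.402211 × 173.943
= 68.7631 + 34.2255 + 69.9618 = 172.9504 u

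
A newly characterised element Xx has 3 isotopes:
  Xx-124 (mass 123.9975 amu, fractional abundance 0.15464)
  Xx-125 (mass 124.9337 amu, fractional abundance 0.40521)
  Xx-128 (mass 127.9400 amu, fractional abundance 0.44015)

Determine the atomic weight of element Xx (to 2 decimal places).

Ar = Σ fᵢ·mᵢ = 0.15464 × 123.9975 + 0.40521 × 124.9337 + 0.44015 × 127.9400
= 19.17497 + 50.62438 + 56.31279 = 126.11214 amu

126.11 amu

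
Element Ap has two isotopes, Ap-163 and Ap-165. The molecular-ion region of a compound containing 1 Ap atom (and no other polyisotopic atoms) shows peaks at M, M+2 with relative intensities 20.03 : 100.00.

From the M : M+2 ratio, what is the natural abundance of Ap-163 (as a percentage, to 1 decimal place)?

Let p = fractional abundance of Ap-163. I(M+2)/I(M) = [C(1,1)·p^0·(1−p)] / p^1 = 1·(1−p)/p = 100.00/20.03 = 4.9925
(1−p)/p = 4.9925/1 = 4.9925  ⇒  p = 1/(1 + 4.9925) = 0.1669
Ap-163: 16.7%, Ap-165: 83.3%.

16.7%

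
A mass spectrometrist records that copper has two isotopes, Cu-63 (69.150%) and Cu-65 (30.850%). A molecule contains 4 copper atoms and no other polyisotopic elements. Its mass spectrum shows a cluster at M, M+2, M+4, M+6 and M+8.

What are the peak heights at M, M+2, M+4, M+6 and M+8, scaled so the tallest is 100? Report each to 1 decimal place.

Each Cu atom is independently Cu-63 (p = 0.69150) or Cu-65 (q = 0.30850); the cluster is the binomial expansion (p + q)^4.
P(M) = 0.69150^4 = 0.228649
P(M+2) = 4 × 0.69150^3 × 0.30850^1 = 0.408030
P(M+4) = 6 × 0.69150^2 × 0.30850^2 = 0.273052
P(M+6) = 4 × 0.69150^1 × 0.30850^3 = 0.081212
P(M+8) = 0.30850^4 = 0.009058
The M+2 peak is largest (0.408030); scaling to 100 gives 56.0 : 100.0 : 66.9 : 19.9 : 2.2.

56.0 : 100.0 : 66.9 : 19.9 : 2.2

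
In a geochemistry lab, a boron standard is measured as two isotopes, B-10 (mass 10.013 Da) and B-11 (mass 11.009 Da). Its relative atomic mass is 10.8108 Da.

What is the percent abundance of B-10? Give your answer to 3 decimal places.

Let x be the fractional abundance of B-10; then B-11 has abundance 1 − x.
10.013·x + 11.009·(1 − x) = 10.8108
(10.013 − 11.009)·x = 10.8108 − 11.009
x = -0.1982 / -0.996 = 0.19900 → 19.900% B-10, 80.100% B-11.

19.900%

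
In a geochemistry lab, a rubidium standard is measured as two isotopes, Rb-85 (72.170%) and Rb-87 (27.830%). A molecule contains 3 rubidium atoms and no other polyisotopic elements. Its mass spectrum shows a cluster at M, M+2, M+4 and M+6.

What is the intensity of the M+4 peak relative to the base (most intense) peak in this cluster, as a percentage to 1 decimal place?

38.6%

Binomial terms of (0.72170 + 0.27830)^3: M 0.3759, M+2 0.4349, M+4 0.1677, M+6 0.0216 → M+2 is the base peak.
P(M+2) = C(3,1) × 0.72170^2 × 0.27830^1 = 3 × 0.52085089 × 0.2783 = 0.434858 (base)
P(M+4) = C(3,2) × 0.72170^1 × 0.27830^2 = 3 × 0.7217 × 0.07745089 = 0.167689
Relative intensity = 0.167689 / 0.434858 × 100 = 38.6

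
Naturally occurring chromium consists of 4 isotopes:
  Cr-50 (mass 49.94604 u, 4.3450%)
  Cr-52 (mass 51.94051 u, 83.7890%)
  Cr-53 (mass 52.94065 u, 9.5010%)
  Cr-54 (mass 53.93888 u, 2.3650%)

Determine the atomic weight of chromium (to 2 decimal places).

Weight each isotope mass by its fractional abundance: 0.043450 × 49.94604 + 0.837890 × 51.94051 + 0.095010 × 52.94065 + 0.023650 × 53.93888
= 2.170155 + 43.520434 + 5.029891 + 1.275655 = 51.996135 u

52.00 u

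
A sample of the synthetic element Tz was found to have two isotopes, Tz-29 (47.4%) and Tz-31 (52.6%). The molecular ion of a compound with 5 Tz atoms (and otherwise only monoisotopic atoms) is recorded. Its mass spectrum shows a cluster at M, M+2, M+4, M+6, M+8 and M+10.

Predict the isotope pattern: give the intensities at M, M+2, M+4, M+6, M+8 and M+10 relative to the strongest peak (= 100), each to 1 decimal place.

7.3 : 40.6 : 90.1 : 100.0 : 55.5 : 12.3

Each Tz atom is independently Tz-29 (p = 0.474) or Tz-31 (q = 0.526); the cluster is the binomial expansion (p + q)^5.
P(M) = 0.474^5 = 0.023927
P(M+2) = 5 × 0.474^4 × 0.526^1 = 0.132761
P(M+4) = 10 × 0.474^3 × 0.526^2 = 0.294650
P(M+6) = 10 × 0.474^2 × 0.526^3 = 0.326975
P(M+8) = 5 × 0.474^1 × 0.526^4 = 0.181423
P(M+10) = 0.526^5 = 0.040265
The M+6 peak is largest (0.326975); scaling to 100 gives 7.3 : 40.6 : 90.1 : 100.0 : 55.5 : 12.3.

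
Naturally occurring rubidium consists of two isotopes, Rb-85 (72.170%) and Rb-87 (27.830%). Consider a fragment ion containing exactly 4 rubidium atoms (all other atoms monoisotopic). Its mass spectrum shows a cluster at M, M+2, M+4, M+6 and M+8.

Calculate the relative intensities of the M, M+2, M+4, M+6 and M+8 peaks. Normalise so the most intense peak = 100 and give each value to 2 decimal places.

64.83 : 100.00 : 57.84 : 14.87 : 1.43

The 4 Rb atoms are independent, so intensities follow the terms of (0.72170 + 0.27830)^4.
P(M) = 0.72170^4 = 0.271286
P(M+2) = 4 × 0.72170^3 × 0.27830^1 = 0.418450
P(M+4) = 6 × 0.72170^2 × 0.27830^2 = 0.242042
P(M+6) = 4 × 0.72170^1 × 0.27830^3 = 0.062224
P(M+8) = 0.27830^4 = 0.005999
The M+2 peak is largest (0.418450); scaling to 100 gives 64.83 : 100.00 : 57.84 : 14.87 : 1.43.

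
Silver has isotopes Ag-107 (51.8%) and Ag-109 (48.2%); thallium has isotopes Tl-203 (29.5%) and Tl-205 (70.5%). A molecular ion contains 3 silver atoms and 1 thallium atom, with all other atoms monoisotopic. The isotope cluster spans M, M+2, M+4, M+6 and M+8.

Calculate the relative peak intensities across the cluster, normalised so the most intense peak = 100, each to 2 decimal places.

Silver pattern (n=3): 0.13899183 : 0.3879965 : 0.3610315 : 0.11198017
Thallium pattern (n=1): 0.2950 : 0.7050
Convolve the two distributions (both contribute in 2-u steps):
  M: 0.13899183×0.2950 = 0.041003
  M+2: 0.13899183×0.7050 + 0.3879965×0.2950 = 0.212448
  M+4: 0.3879965×0.7050 + 0.3610315×0.2950 = 0.380042
  M+6: 0.3610315×0.7050 + 0.11198017×0.2950 = 0.287561
  M+8: 0.11198017×0.7050 = 0.078946
Scale to base peak (0.380042) = 100: 10.79 : 55.90 : 100.00 : 75.67 : 20.77

10.79 : 55.90 : 100.00 : 75.67 : 20.77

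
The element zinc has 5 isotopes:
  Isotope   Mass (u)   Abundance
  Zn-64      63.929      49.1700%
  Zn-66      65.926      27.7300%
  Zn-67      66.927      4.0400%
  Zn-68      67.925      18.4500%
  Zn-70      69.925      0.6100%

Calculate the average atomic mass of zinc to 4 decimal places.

The abundance-weighted mean is 0.491700 × 63.929 + 0.277300 × 65.926 + 0.040400 × 66.927 + 0.184500 × 67.925 + 0.006100 × 69.925
= 31.43389 + 18.28128 + 2.70385 + 12.53216 + 0.42654 = 65.37772 u

65.3777 u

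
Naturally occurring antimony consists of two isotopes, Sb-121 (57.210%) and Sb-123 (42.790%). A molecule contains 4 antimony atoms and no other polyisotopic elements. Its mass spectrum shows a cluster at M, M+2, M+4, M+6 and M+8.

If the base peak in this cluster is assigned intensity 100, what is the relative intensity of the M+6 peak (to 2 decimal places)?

49.86

(0.57210 + 0.42790)^4 gives M 0.1071, M+2 0.3205, M+4 0.3596, M+6 0.1793, M+8 0.0335; the largest is M+4.
P(M+4) = C(4,2) × 0.57210^2 × 0.42790^2 = 6 × 0.32729841 × 0.18309841 = 0.359567 (base)
P(M+6) = C(4,3) × 0.57210^1 × 0.42790^3 = 4 × 0.5721 × 0.07834781 = 0.179291
Relative intensity = 0.179291 / 0.359567 × 100 = 49.86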